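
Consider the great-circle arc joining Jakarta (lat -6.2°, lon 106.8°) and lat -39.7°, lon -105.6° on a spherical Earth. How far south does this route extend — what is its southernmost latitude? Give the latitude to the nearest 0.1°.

The great circle lies in the plane with unit normal n̂ = (p₁ × p₂)/|p₁ × p₂|.
Here n̂_z ≈ +0.502; the vertex latitude is φ_max = arccos|n̂_z| ≈ 59.9°.

≈ -59.9°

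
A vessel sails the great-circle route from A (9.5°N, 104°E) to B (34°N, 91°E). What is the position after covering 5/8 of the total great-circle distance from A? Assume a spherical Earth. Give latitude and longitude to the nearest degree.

From cos δ = sin φ₁ sin φ₂ + cos φ₁ cos φ₂ cos Δλ, the central angle is δ ≈ 0.476 rad (27.3°).
Interpolate at f = 5/8 with slerp weights a = sin((1−f)δ)/sin δ ≈ 0.387, b = sin(fδ)/sin δ ≈ 0.640.
p = a·p₁ + b·p₂ ≈ (-0.102, 0.901, 0.422); φ = arcsin(p_z) ≈ 24.94°, λ = atan2(p_y, p_x) ≈ 96.44°.

≈ (25°N, 96°E)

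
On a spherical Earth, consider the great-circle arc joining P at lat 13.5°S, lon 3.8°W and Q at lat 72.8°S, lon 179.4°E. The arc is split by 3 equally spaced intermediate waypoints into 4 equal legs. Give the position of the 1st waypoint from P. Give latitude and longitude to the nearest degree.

≈ lat 37°S, lon 4°W

Write both endpoints as unit vectors p₁, p₂ with components (cos φ cos λ, cos φ sin λ, sin φ).
The central angle between the endpoints is δ = arccos(p₁·p₂) ≈ 1.635 rad (93.7°).
Interpolate at f = 1/4 with slerp weights a = sin((1−f)δ)/sin δ ≈ 0.943, b = sin(fδ)/sin δ ≈ 0.398.
p = a·p₁ + b·p₂ ≈ (0.797, -0.060, -0.601); φ = arcsin(p_z) ≈ -36.91°, λ = atan2(p_y, p_x) ≈ -4.27°.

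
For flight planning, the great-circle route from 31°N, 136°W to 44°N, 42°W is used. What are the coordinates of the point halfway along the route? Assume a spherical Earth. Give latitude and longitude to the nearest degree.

Convert each endpoint to a unit vector on the sphere (x = cos φ cos λ, y = cos φ sin λ, z = sin φ).
The central angle between the endpoints is δ = arccos(p₁·p₂) ≈ 1.251 rad (71.7°).
Interpolate at f = 1/2 with slerp weights a = sin((1−f)δ)/sin δ ≈ 0.617, b = sin(fδ)/sin δ ≈ 0.617.
p = a·p₁ + b·p₂ ≈ (-0.051, -0.664, 0.746); φ = arcsin(p_z) ≈ 48.24°, λ = atan2(p_y, p_x) ≈ -94.36°.

≈ 48°N, 94°W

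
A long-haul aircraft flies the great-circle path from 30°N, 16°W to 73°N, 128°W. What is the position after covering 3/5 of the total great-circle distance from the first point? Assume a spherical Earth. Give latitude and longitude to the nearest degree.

Convert each endpoint to a unit vector on the sphere (x = cos φ cos λ, y = cos φ sin λ, z = sin φ).
The central angle between the endpoints is δ = arccos(p₁·p₂) ≈ 1.177 rad (67.5°).
Interpolate at f = 3/5 with slerp weights a = sin((1−f)δ)/sin δ ≈ 0.491, b = sin(fδ)/sin δ ≈ 0.703.
p = a·p₁ + b·p₂ ≈ (0.282, -0.279, 0.918); φ = arcsin(p_z) ≈ 66.60°, λ = atan2(p_y, p_x) ≈ -44.67°.

≈ 67°N, 45°W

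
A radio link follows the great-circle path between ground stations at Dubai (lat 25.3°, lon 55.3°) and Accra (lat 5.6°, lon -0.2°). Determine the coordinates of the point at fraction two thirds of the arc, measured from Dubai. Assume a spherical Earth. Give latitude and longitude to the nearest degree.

≈ lat 14°, lon 17°

Convert each endpoint to a unit vector on the sphere (x = cos φ cos λ, y = cos φ sin λ, z = sin φ).
The central angle between the endpoints is δ = arccos(p₁·p₂) ≈ 0.987 rad (56.5°).
Interpolate at f = 2/3 with slerp weights a = sin((1−f)δ)/sin δ ≈ 0.387, b = sin(fδ)/sin δ ≈ 0.733.
p = a·p₁ + b·p₂ ≈ (0.929, 0.285, 0.237); φ = arcsin(p_z) ≈ 13.71°, λ = atan2(p_y, p_x) ≈ 17.08°.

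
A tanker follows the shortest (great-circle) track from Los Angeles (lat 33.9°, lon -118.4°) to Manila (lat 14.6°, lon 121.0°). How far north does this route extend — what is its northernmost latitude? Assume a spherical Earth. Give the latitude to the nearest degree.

The great circle lies in the plane with unit normal n̂ = (p₁ × p₂)/|p₁ × p₂|.
Here n̂_z ≈ -0.718; the vertex latitude is φ_max = arccos|n̂_z| ≈ 44.1°.
Check via Clairaut: cos φ_max = |cos φ₁| · sin C = cos(33.9°)·sin(59.8°) ≈ 0.718, again giving ≈ 44.1°.

≈ 44°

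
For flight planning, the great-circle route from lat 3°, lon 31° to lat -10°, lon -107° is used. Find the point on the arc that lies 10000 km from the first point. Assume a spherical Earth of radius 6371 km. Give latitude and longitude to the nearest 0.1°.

Convert each endpoint to a unit vector on the sphere (x = cos φ cos λ, y = cos φ sin λ, z = sin φ).
The central angle between the endpoints is δ = arccos(p₁·p₂) ≈ 2.404 rad (137.7°). The total great-circle distance is δ·R ≈ 2.404 × 6371 ≈ 15314 km, so the target fraction is f = 10000/15314 ≈ 0.653.
Interpolate at f ≈ 0.653 with slerp weights a = sin((1−f)δ)/sin δ ≈ 1.101, b = sin(fδ)/sin δ ≈ 1.487.
p = a·p₁ + b·p₂ ≈ (0.515, -0.834, -0.201); φ = arcsin(p_z) ≈ -11.57°, λ = atan2(p_y, p_x) ≈ -58.32°.

≈ lat -11.6°, lon -58.3°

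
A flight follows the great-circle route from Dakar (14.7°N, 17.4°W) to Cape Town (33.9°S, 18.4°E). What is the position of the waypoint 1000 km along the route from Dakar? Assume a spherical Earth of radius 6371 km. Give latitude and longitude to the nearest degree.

Write both endpoints as unit vectors p₁, p₂ with components (cos φ cos λ, cos φ sin λ, sin φ).
The central angle between the endpoints is δ = arccos(p₁·p₂) ≈ 1.036 rad (59.4°). The total great-circle distance is δ·R ≈ 1.036 × 6371 ≈ 6601 km, so the target fraction is f = 1000/6601 ≈ 0.152.
Interpolate at f ≈ 0.152 with slerp weights a = sin((1−f)δ)/sin δ ≈ 0.895, b = sin(fδ)/sin δ ≈ 0.182.
p = a·p₁ + b·p₂ ≈ (0.969, -0.211, 0.126); φ = arcsin(p_z) ≈ 7.23°, λ = atan2(p_y, p_x) ≈ -12.30°.

≈ 7°N, 12°W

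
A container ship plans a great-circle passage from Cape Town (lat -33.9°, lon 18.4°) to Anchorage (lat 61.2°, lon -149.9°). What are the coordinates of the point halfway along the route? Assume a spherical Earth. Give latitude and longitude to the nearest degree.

Write both endpoints as unit vectors p₁, p₂ with components (cos φ cos λ, cos φ sin λ, sin φ).
The central angle between the endpoints is δ = arccos(p₁·p₂) ≈ 2.647 rad (151.7°).
Interpolate at f = 1/2 with slerp weights a = sin((1−f)δ)/sin δ ≈ 2.044, b = sin(fδ)/sin δ ≈ 2.044.
p = a·p₁ + b·p₂ ≈ (0.758, 0.042, 0.651); φ = arcsin(p_z) ≈ 40.62°, λ = atan2(p_y, p_x) ≈ 3.15°.

≈ lat 41°, lon 3°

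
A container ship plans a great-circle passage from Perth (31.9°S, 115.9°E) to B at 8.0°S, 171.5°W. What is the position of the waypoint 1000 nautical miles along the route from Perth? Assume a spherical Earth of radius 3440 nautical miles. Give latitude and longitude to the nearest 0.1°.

≈ 29.8°S, 135.2°E

Write both endpoints as unit vectors p₁, p₂ with components (cos φ cos λ, cos φ sin λ, sin φ).
The central angle between the endpoints is δ = arccos(p₁·p₂) ≈ 1.240 rad (71.0°). The total great-circle distance is δ·R ≈ 1.240 × 3440 ≈ 4265 nmi, so the target fraction is f = 1000/4265 ≈ 0.234.
Interpolate at f ≈ 0.234 with slerp weights a = sin((1−f)δ)/sin δ ≈ 0.860, b = sin(fδ)/sin δ ≈ 0.303.
p = a·p₁ + b·p₂ ≈ (-0.616, 0.612, -0.496); φ = arcsin(p_z) ≈ -29.76°, λ = atan2(p_y, p_x) ≈ 135.16°.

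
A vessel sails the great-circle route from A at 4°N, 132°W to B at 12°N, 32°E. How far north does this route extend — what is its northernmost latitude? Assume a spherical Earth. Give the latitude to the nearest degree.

≈ 45°N

The great circle lies in the plane with unit normal n̂ = (p₁ × p₂)/|p₁ × p₂|.
Here n̂_z ≈ +0.701; the vertex latitude is φ_max = arccos|n̂_z| ≈ 45.5°.
Check via Clairaut: cos φ_max = |cos φ₁| · sin C = cos(4.0°)·sin(44.6°) ≈ 0.701, again giving ≈ 45.5°.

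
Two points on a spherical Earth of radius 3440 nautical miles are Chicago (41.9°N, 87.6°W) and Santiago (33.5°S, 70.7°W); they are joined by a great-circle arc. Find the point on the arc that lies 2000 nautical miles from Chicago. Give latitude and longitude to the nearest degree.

Convert each endpoint to a unit vector on the sphere (x = cos φ cos λ, y = cos φ sin λ, z = sin φ).
The central angle between the endpoints is δ = arccos(p₁·p₂) ≈ 1.344 rad (77.0°). The total great-circle distance is δ·R ≈ 1.344 × 3440 ≈ 4622 nmi, so the target fraction is f = 2000/4622 ≈ 0.433.
Interpolate at f ≈ 0.433 with slerp weights a = sin((1−f)δ)/sin δ ≈ 0.709, b = sin(fδ)/sin δ ≈ 0.564.
p = a·p₁ + b·p₂ ≈ (0.177, -0.971, 0.162); φ = arcsin(p_z) ≈ 9.33°, λ = atan2(p_y, p_x) ≈ -79.64°.

≈ (9°N, 80°W)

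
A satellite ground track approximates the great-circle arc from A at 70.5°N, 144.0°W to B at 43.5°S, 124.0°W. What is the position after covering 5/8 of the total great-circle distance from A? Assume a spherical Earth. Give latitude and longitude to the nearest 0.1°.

The haversine formula gives a central angle δ ≈ 2.006 rad (114.9°) between the endpoints.
Interpolate at f = 5/8 with slerp weights a = sin((1−f)δ)/sin δ ≈ 0.753, b = sin(fδ)/sin δ ≈ 1.048.
p = a·p₁ + b·p₂ ≈ (-0.628, -0.778, -0.011); φ = arcsin(p_z) ≈ -0.63°, λ = atan2(p_y, p_x) ≈ -128.93°.

≈ 0.6°S, 128.9°W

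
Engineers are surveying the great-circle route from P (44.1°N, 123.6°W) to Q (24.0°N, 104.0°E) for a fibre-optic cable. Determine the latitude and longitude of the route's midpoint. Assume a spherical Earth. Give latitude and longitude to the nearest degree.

≈ (58°N, 155°E)

Convert each endpoint to a unit vector on the sphere (x = cos φ cos λ, y = cos φ sin λ, z = sin φ).
The central angle between the endpoints is δ = arccos(p₁·p₂) ≈ 1.731 rad (99.2°).
Interpolate at f = 1/2 with slerp weights a = sin((1−f)δ)/sin δ ≈ 0.771, b = sin(fδ)/sin δ ≈ 0.771.
p = a·p₁ + b·p₂ ≈ (-0.477, 0.222, 0.850); φ = arcsin(p_z) ≈ 58.25°, λ = atan2(p_y, p_x) ≈ 155.01°.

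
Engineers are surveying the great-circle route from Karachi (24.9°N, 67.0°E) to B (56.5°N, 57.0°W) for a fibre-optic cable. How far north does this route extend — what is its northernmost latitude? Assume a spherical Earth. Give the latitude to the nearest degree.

The great circle lies in the plane with unit normal n̂ = (p₁ × p₂)/|p₁ × p₂|.
Here n̂_z ≈ -0.416; the vertex latitude is φ_max = arccos|n̂_z| ≈ 65.4°.
Check via Clairaut: cos φ_max = |cos φ₁| · sin C = cos(24.9°)·sin(27.3°) ≈ 0.416, again giving ≈ 65.4°.

≈ 65°N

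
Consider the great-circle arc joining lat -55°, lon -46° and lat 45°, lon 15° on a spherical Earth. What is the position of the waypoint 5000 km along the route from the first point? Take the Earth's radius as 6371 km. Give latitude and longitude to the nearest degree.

≈ lat -16°, lon -16°

The haversine formula gives a central angle δ ≈ 1.963 rad (112.5°) between the endpoints. The total great-circle distance is δ·R ≈ 1.963 × 6371 ≈ 12509 km, so the target fraction is f = 5000/12509 ≈ 0.400.
Interpolate at f ≈ 0.400 with slerp weights a = sin((1−f)δ)/sin δ ≈ 1.000, b = sin(fδ)/sin δ ≈ 0.765.
p = a·p₁ + b·p₂ ≈ (0.921, -0.273, -0.278); φ = arcsin(p_z) ≈ -16.17°, λ = atan2(p_y, p_x) ≈ -16.49°.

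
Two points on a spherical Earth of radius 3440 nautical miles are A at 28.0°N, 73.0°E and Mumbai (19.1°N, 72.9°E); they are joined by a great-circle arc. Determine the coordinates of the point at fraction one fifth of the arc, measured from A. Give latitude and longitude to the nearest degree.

Convert each endpoint to a unit vector on the sphere (x = cos φ cos λ, y = cos φ sin λ, z = sin φ).
The central angle between the endpoints is δ = arccos(p₁·p₂) ≈ 0.155 rad (8.9°).
Interpolate at f = 1/5 with slerp weights a = sin((1−f)δ)/sin δ ≈ 0.801, b = sin(fδ)/sin δ ≈ 0.201.
p = a·p₁ + b·p₂ ≈ (0.263, 0.858, 0.442); φ = arcsin(p_z) ≈ 26.22°, λ = atan2(p_y, p_x) ≈ 72.98°.

≈ 26°N, 73°E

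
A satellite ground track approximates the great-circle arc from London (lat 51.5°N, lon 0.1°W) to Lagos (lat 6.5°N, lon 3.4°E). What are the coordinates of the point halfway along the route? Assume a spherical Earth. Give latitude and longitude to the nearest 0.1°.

Write both endpoints as unit vectors p₁, p₂ with components (cos φ cos λ, cos φ sin λ, sin φ).
The central angle between the endpoints is δ = arccos(p₁·p₂) ≈ 0.787 rad (45.1°).
Interpolate at f = 1/2 with slerp weights a = sin((1−f)δ)/sin δ ≈ 0.541, b = sin(fδ)/sin δ ≈ 0.541.
p = a·p₁ + b·p₂ ≈ (0.874, 0.031, 0.485); φ = arcsin(p_z) ≈ 29.01°, λ = atan2(p_y, p_x) ≈ 2.05°.

≈ lat 29.0°N, lon 2.1°E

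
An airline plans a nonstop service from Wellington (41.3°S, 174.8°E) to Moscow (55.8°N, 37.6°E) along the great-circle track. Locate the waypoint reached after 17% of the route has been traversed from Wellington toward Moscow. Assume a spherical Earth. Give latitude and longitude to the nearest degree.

Convert each endpoint to a unit vector on the sphere (x = cos φ cos λ, y = cos φ sin λ, z = sin φ).
The central angle between the endpoints is δ = arccos(p₁·p₂) ≈ 2.598 rad (148.8°).
Interpolate at f = 0.17 with slerp weights a = sin((1−f)δ)/sin δ ≈ 1.611, b = sin(fδ)/sin δ ≈ 0.826.
p = a·p₁ + b·p₂ ≈ (-0.837, 0.393, -0.380); φ = arcsin(p_z) ≈ -22.34°, λ = atan2(p_y, p_x) ≈ 154.86°.

≈ (22°S, 155°E)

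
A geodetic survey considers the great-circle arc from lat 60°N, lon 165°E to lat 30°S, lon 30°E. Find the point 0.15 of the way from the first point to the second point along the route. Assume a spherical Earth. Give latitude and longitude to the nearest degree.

≈ lat 62°N, lon 122°E

Convert each endpoint to a unit vector on the sphere (x = cos φ cos λ, y = cos φ sin λ, z = sin φ).
The central angle between the endpoints is δ = arccos(p₁·p₂) ≈ 2.403 rad (137.7°).
Interpolate at f = 0.15 with slerp weights a = sin((1−f)δ)/sin δ ≈ 1.323, b = sin(fδ)/sin δ ≈ 0.524.
p = a·p₁ + b·p₂ ≈ (-0.246, 0.398, 0.884); φ = arcsin(p_z) ≈ 62.10°, λ = atan2(p_y, p_x) ≈ 121.74°.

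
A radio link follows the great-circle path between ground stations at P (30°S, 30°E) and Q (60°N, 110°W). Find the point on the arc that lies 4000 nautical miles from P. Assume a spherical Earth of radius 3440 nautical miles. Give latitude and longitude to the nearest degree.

The haversine formula gives a central angle δ ≈ 2.441 rad (139.9°) between the endpoints. The total great-circle distance is δ·R ≈ 2.441 × 3440 ≈ 8398 nmi, so the target fraction is f = 4000/8398 ≈ 0.476.
Interpolate at f ≈ 0.476 with slerp weights a = sin((1−f)δ)/sin δ ≈ 1.486, b = sin(fδ)/sin δ ≈ 1.425.
p = a·p₁ + b·p₂ ≈ (0.871, -0.026, 0.491); φ = arcsin(p_z) ≈ 29.38°, λ = atan2(p_y, p_x) ≈ -1.70°.

≈ (29°N, 2°W)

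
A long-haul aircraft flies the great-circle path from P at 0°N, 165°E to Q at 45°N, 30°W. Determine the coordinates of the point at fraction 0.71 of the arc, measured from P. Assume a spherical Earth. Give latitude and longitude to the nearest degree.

≈ 75°N, 88°W

Write both endpoints as unit vectors p₁, p₂ with components (cos φ cos λ, cos φ sin λ, sin φ).
The central angle between the endpoints is δ = arccos(p₁·p₂) ≈ 2.323 rad (133.1°).
Interpolate at f = 0.71 with slerp weights a = sin((1−f)δ)/sin δ ≈ 0.854, b = sin(fδ)/sin δ ≈ 1.365.
p = a·p₁ + b·p₂ ≈ (0.011, -0.262, 0.965); φ = arcsin(p_z) ≈ 74.83°, λ = atan2(p_y, p_x) ≈ -87.61°.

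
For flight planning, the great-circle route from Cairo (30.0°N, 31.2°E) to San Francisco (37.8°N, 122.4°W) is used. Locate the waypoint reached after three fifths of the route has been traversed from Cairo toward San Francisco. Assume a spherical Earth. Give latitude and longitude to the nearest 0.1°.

≈ 70.3°N, 67.3°W

Convert each endpoint to a unit vector on the sphere (x = cos φ cos λ, y = cos φ sin λ, z = sin φ).
The central angle between the endpoints is δ = arccos(p₁·p₂) ≈ 1.882 rad (107.8°).
Interpolate at f = 3/5 with slerp weights a = sin((1−f)δ)/sin δ ≈ 0.718, b = sin(fδ)/sin δ ≈ 0.950.
p = a·p₁ + b·p₂ ≈ (0.130, -0.311, 0.941); φ = arcsin(p_z) ≈ 70.28°, λ = atan2(p_y, p_x) ≈ -67.35°.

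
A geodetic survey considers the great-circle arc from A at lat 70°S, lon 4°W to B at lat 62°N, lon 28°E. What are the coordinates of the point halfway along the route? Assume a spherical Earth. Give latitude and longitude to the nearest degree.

≈ lat 4°S, lon 15°E

Convert each endpoint to a unit vector on the sphere (x = cos φ cos λ, y = cos φ sin λ, z = sin φ).
The central angle between the endpoints is δ = arccos(p₁·p₂) ≈ 2.337 rad (133.9°).
Interpolate at f = 1/2 with slerp weights a = sin((1−f)δ)/sin δ ≈ 1.277, b = sin(fδ)/sin δ ≈ 1.277.
p = a·p₁ + b·p₂ ≈ (0.965, 0.251, -0.072); φ = arcsin(p_z) ≈ -4.16°, λ = atan2(p_y, p_x) ≈ 14.58°.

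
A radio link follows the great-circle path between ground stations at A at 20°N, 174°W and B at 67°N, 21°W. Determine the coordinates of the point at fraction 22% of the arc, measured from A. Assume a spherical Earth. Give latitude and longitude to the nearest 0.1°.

Write both endpoints as unit vectors p₁, p₂ with components (cos φ cos λ, cos φ sin λ, sin φ).
The central angle between the endpoints is δ = arccos(p₁·p₂) ≈ 1.583 rad (90.7°).
Interpolate at f = 0.22 with slerp weights a = sin((1−f)δ)/sin δ ≈ 0.944, b = sin(fδ)/sin δ ≈ 0.341.
p = a·p₁ + b·p₂ ≈ (-0.758, -0.141, 0.637); φ = arcsin(p_z) ≈ 39.58°, λ = atan2(p_y, p_x) ≈ -169.49°.

≈ 39.6°N, 169.5°W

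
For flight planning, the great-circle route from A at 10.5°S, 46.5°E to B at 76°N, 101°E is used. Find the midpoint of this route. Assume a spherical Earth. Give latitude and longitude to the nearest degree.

From cos δ = sin φ₁ sin φ₂ + cos φ₁ cos φ₂ cos Δλ, the central angle is δ ≈ 1.609 rad (92.2°).
Interpolate at f = 1/2 with slerp weights a = sin((1−f)δ)/sin δ ≈ 0.721, b = sin(fδ)/sin δ ≈ 0.721.
p = a·p₁ + b·p₂ ≈ (0.455, 0.686, 0.568); φ = arcsin(p_z) ≈ 34.63°, λ = atan2(p_y, p_x) ≈ 56.44°.

≈ 35°N, 56°E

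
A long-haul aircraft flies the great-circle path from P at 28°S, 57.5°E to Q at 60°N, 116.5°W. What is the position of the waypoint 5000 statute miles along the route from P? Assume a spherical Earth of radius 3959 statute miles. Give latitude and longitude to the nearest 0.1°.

Convert each endpoint to a unit vector on the sphere (x = cos φ cos λ, y = cos φ sin λ, z = sin φ).
The central angle between the endpoints is δ = arccos(p₁·p₂) ≈ 2.579 rad (147.7°). The total great-circle distance is δ·R ≈ 2.579 × 3959 ≈ 10208 mi, so the target fraction is f = 5000/10208 ≈ 0.490.
Interpolate at f ≈ 0.490 with slerp weights a = sin((1−f)δ)/sin δ ≈ 1.813, b = sin(fδ)/sin δ ≈ 1.785.
p = a·p₁ + b·p₂ ≈ (0.462, 0.551, 0.695); φ = arcsin(p_z) ≈ 44.04°, λ = atan2(p_y, p_x) ≈ 50.04°.

≈ 44.0°N, 50.0°E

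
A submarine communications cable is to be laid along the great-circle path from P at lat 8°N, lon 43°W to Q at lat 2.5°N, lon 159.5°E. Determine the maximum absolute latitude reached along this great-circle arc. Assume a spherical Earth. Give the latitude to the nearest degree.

The great circle lies in the plane with unit normal n̂ = (p₁ × p₂)/|p₁ × p₂|.
Here n̂_z ≈ -0.903; the vertex latitude is φ_max = arccos|n̂_z| ≈ 25.4°.

≈ 25°N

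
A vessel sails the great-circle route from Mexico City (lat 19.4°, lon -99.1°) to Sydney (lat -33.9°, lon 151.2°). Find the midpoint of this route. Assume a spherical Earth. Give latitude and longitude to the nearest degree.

≈ lat -12°, lon -149°

From cos δ = sin φ₁ sin φ₂ + cos φ₁ cos φ₂ cos Δλ, the central angle is δ ≈ 2.037 rad (116.7°).
Interpolate at f = 1/2 with slerp weights a = sin((1−f)δ)/sin δ ≈ 0.953, b = sin(fδ)/sin δ ≈ 0.953.
p = a·p₁ + b·p₂ ≈ (-0.835, -0.506, -0.215); φ = arcsin(p_z) ≈ -12.41°, λ = atan2(p_y, p_x) ≈ -148.77°.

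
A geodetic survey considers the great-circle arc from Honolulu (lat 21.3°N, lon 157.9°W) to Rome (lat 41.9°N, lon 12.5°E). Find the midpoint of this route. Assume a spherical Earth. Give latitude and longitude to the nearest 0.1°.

≈ lat 77.2°N, lon 125.8°W

Convert each endpoint to a unit vector on the sphere (x = cos φ cos λ, y = cos φ sin λ, z = sin φ).
The central angle between the endpoints is δ = arccos(p₁·p₂) ≈ 2.028 rad (116.2°).
Interpolate at f = 1/2 with slerp weights a = sin((1−f)δ)/sin δ ≈ 0.946, b = sin(fδ)/sin δ ≈ 0.946.
p = a·p₁ + b·p₂ ≈ (-0.129, -0.179, 0.975); φ = arcsin(p_z) ≈ 77.24°, λ = atan2(p_y, p_x) ≈ -125.79°.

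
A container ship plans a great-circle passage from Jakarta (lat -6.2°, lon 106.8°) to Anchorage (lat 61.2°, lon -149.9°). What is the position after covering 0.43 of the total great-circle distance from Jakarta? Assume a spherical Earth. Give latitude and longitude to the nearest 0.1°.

Convert each endpoint to a unit vector on the sphere (x = cos φ cos λ, y = cos φ sin λ, z = sin φ).
The central angle between the endpoints is δ = arccos(p₁·p₂) ≈ 1.777 rad (101.8°).
Interpolate at f = 0.43 with slerp weights a = sin((1−f)δ)/sin δ ≈ 0.867, b = sin(fδ)/sin δ ≈ 0.707.
p = a·p₁ + b·p₂ ≈ (-0.544, 0.654, 0.526); φ = arcsin(p_z) ≈ 31.73°, λ = atan2(p_y, p_x) ≈ 129.73°.

≈ lat 31.7°, lon 129.7°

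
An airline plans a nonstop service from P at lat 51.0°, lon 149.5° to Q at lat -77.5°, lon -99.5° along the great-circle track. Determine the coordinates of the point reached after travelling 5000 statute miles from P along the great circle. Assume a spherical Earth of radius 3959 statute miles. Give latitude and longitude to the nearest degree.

≈ lat -19°, lon 170°

From cos δ = sin φ₁ sin φ₂ + cos φ₁ cos φ₂ cos Δλ, the central angle is δ ≈ 2.511 rad (143.9°). The total great-circle distance is δ·R ≈ 2.511 × 3959 ≈ 9940 mi, so the target fraction is f = 5000/9940 ≈ 0.503.
Interpolate at f ≈ 0.503 with slerp weights a = sin((1−f)δ)/sin δ ≈ 1.608, b = sin(fδ)/sin δ ≈ 1.616.
p = a·p₁ + b·p₂ ≈ (-0.930, 0.169, -0.328); φ = arcsin(p_z) ≈ -19.14°, λ = atan2(p_y, p_x) ≈ 169.72°.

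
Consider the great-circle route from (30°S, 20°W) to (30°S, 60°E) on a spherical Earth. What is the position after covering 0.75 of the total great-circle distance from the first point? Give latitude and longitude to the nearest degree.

Write both endpoints as unit vectors p₁, p₂ with components (cos φ cos λ, cos φ sin λ, sin φ).
The central angle between the endpoints is δ = arccos(p₁·p₂) ≈ 1.181 rad (67.7°).
Interpolate at f = 0.75 with slerp weights a = sin((1−f)δ)/sin δ ≈ 0.315, b = sin(fδ)/sin δ ≈ 0.837.
p = a·p₁ + b·p₂ ≈ (0.618, 0.535, -0.576); φ = arcsin(p_z) ≈ -35.16°, λ = atan2(p_y, p_x) ≈ 40.84°.

≈ (35°S, 41°E)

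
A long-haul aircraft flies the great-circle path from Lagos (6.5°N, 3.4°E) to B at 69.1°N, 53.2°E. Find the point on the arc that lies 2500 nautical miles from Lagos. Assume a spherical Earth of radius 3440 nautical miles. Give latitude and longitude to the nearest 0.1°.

≈ 45.8°N, 19.4°E

From cos δ = sin φ₁ sin φ₂ + cos φ₁ cos φ₂ cos Δλ, the central angle is δ ≈ 1.230 rad (70.5°). The total great-circle distance is δ·R ≈ 1.230 × 3440 ≈ 4230 nmi, so the target fraction is f = 2500/4230 ≈ 0.591.
Interpolate at f ≈ 0.591 with slerp weights a = sin((1−f)δ)/sin δ ≈ 0.511, b = sin(fδ)/sin δ ≈ 0.705.
p = a·p₁ + b·p₂ ≈ (0.658, 0.232, 0.717); φ = arcsin(p_z) ≈ 45.77°, λ = atan2(p_y, p_x) ≈ 19.39°.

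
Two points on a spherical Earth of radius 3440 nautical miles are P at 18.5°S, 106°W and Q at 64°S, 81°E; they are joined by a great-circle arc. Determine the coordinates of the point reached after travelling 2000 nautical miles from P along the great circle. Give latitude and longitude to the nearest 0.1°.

From cos δ = sin φ₁ sin φ₂ + cos φ₁ cos φ₂ cos Δλ, the central angle is δ ≈ 1.699 rad (97.3°). The total great-circle distance is δ·R ≈ 1.699 × 3440 ≈ 5843 nmi, so the target fraction is f = 2000/5843 ≈ 0.342.
Interpolate at f ≈ 0.342 with slerp weights a = sin((1−f)δ)/sin δ ≈ 0.906, b = sin(fδ)/sin δ ≈ 0.554.
p = a·p₁ + b·p₂ ≈ (-0.199, -0.586, -0.785); φ = arcsin(p_z) ≈ -51.74°, λ = atan2(p_y, p_x) ≈ -108.74°.

≈ 51.7°S, 108.7°W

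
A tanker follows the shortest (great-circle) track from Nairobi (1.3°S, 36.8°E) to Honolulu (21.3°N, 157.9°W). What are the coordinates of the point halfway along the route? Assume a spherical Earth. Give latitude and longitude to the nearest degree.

The haversine formula gives a central angle δ ≈ 2.712 rad (155.4°) between the endpoints.
Interpolate at f = 1/2 with slerp weights a = sin((1−f)δ)/sin δ ≈ 2.347, b = sin(fδ)/sin δ ≈ 2.347.
p = a·p₁ + b·p₂ ≈ (-0.147, 0.583, 0.799); φ = arcsin(p_z) ≈ 53.05°, λ = atan2(p_y, p_x) ≈ 104.17°.

≈ (53°N, 104°E)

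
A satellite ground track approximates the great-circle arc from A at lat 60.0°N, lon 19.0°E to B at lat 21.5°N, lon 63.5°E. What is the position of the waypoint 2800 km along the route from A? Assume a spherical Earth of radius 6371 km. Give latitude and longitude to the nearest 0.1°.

≈ lat 42.4°N, lon 48.6°E

Convert each endpoint to a unit vector on the sphere (x = cos φ cos λ, y = cos φ sin λ, z = sin φ).
The central angle between the endpoints is δ = arccos(p₁·p₂) ≈ 0.864 rad (49.5°). The total great-circle distance is δ·R ≈ 0.864 × 6371 ≈ 5506 km, so the target fraction is f = 2800/5506 ≈ 0.509.
Interpolate at f ≈ 0.509 with slerp weights a = sin((1−f)δ)/sin δ ≈ 0.542, b = sin(fδ)/sin δ ≈ 0.559.
p = a·p₁ + b·p₂ ≈ (0.488, 0.554, 0.674); φ = arcsin(p_z) ≈ 42.39°, λ = atan2(p_y, p_x) ≈ 48.60°.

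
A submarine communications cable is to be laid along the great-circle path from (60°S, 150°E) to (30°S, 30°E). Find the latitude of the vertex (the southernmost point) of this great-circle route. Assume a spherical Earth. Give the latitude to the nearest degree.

≈ 67°S

The great circle lies in the plane with unit normal n̂ = (p₁ × p₂)/|p₁ × p₂|.
Here n̂_z ≈ -0.384; the vertex latitude is φ_max = arccos|n̂_z| ≈ 67.4°.
Check via Clairaut: cos φ_max = |cos φ₁| · sin C = cos(60.0°)·sin(129.8°) ≈ 0.384, again giving ≈ 67.4°.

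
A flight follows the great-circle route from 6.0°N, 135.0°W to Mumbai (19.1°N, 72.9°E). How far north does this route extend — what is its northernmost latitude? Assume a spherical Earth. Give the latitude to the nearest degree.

The great circle lies in the plane with unit normal n̂ = (p₁ × p₂)/|p₁ × p₂|.
Here n̂_z ≈ -0.727; the vertex latitude is φ_max = arccos|n̂_z| ≈ 43.4°.

≈ 43°N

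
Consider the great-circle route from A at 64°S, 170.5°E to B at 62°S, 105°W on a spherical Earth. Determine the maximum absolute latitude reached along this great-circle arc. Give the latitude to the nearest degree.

The great circle lies in the plane with unit normal n̂ = (p₁ × p₂)/|p₁ × p₂|.
Here n̂_z ≈ +0.352; the vertex latitude is φ_max = arccos|n̂_z| ≈ 69.4°.
Check via Clairaut: cos φ_max = |cos φ₁| · sin C = cos(64.0°)·sin(126.6°) ≈ 0.352, again giving ≈ 69.4°.

≈ 69°S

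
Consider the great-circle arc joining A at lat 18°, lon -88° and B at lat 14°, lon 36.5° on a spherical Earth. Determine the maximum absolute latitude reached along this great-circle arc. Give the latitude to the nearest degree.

≈ 32°

The great circle lies in the plane with unit normal n̂ = (p₁ × p₂)/|p₁ × p₂|.
Here n̂_z ≈ +0.851; the vertex latitude is φ_max = arccos|n̂_z| ≈ 31.7°.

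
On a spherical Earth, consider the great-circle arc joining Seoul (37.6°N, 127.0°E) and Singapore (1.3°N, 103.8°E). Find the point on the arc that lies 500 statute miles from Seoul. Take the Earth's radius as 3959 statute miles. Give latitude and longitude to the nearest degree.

Write both endpoints as unit vectors p₁, p₂ with components (cos φ cos λ, cos φ sin λ, sin φ).
The central angle between the endpoints is δ = arccos(p₁·p₂) ≈ 0.735 rad (42.1°). The total great-circle distance is δ·R ≈ 0.735 × 3959 ≈ 2910 mi, so the target fraction is f = 500/2910 ≈ 0.172.
Interpolate at f ≈ 0.172 with slerp weights a = sin((1−f)δ)/sin δ ≈ 0.853, b = sin(fδ)/sin δ ≈ 0.188.
p = a·p₁ + b·p₂ ≈ (-0.451, 0.722, 0.525); φ = arcsin(p_z) ≈ 31.64°, λ = atan2(p_y, p_x) ≈ 122.02°.

≈ 32°N, 122°E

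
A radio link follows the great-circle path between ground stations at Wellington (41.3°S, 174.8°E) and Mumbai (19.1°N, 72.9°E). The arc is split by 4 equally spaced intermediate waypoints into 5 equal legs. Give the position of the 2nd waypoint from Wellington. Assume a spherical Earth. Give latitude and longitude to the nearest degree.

The haversine formula gives a central angle δ ≈ 1.942 rad (111.2°) between the endpoints.
Interpolate at f = 2/5 with slerp weights a = sin((1−f)δ)/sin δ ≈ 0.986, b = sin(fδ)/sin δ ≈ 0.752.
p = a·p₁ + b·p₂ ≈ (-0.529, 0.746, -0.405); φ = arcsin(p_z) ≈ -23.86°, λ = atan2(p_y, p_x) ≈ 125.31°.

≈ (24°S, 125°E)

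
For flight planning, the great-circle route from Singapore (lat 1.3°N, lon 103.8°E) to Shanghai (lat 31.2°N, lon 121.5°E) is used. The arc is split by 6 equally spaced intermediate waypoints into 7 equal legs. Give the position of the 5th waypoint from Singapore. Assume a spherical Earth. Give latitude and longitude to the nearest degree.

Convert each endpoint to a unit vector on the sphere (x = cos φ cos λ, y = cos φ sin λ, z = sin φ).
The central angle between the endpoints is δ = arccos(p₁·p₂) ≈ 0.598 rad (34.3°).
Interpolate at f = 5/7 with slerp weights a = sin((1−f)δ)/sin δ ≈ 0.302, b = sin(fδ)/sin δ ≈ 0.736.
p = a·p₁ + b·p₂ ≈ (-0.401, 0.830, 0.388); φ = arcsin(p_z) ≈ 22.83°, λ = atan2(p_y, p_x) ≈ 115.78°.

≈ lat 23°N, lon 116°E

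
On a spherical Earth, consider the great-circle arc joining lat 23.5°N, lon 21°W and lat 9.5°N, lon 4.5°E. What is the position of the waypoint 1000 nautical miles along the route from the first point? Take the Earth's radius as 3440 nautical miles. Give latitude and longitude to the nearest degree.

Write both endpoints as unit vectors p₁, p₂ with components (cos φ cos λ, cos φ sin λ, sin φ).
The central angle between the endpoints is δ = arccos(p₁·p₂) ≈ 0.490 rad (28.1°). The total great-circle distance is δ·R ≈ 0.490 × 3440 ≈ 1687 nmi, so the target fraction is f = 1000/1687 ≈ 0.593.
Interpolate at f ≈ 0.593 with slerp weights a = sin((1−f)δ)/sin δ ≈ 0.421, b = sin(fδ)/sin δ ≈ 0.609.
p = a·p₁ + b·p₂ ≈ (0.959, -0.091, 0.268); φ = arcsin(p_z) ≈ 15.57°, λ = atan2(p_y, p_x) ≈ -5.44°.

≈ lat 16°N, lon 5°W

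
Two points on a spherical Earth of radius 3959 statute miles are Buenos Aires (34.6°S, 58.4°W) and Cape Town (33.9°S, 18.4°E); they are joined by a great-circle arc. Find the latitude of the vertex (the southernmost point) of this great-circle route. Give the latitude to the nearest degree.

≈ 41°S

The great circle lies in the plane with unit normal n̂ = (p₁ × p₂)/|p₁ × p₂|.
Here n̂_z ≈ +0.755; the vertex latitude is φ_max = arccos|n̂_z| ≈ 41.0°.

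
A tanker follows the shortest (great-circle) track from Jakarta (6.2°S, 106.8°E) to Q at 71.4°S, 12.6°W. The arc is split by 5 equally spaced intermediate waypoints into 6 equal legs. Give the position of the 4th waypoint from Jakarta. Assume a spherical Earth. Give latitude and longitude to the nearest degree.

≈ 63°S, 74°E

The haversine formula gives a central angle δ ≈ 1.624 rad (93.1°) between the endpoints.
Interpolate at f = 4/6 with slerp weights a = sin((1−f)δ)/sin δ ≈ 0.516, b = sin(fδ)/sin δ ≈ 0.885.
p = a·p₁ + b·p₂ ≈ (0.127, 0.430, -0.894); φ = arcsin(p_z) ≈ -63.39°, λ = atan2(p_y, p_x) ≈ 73.53°.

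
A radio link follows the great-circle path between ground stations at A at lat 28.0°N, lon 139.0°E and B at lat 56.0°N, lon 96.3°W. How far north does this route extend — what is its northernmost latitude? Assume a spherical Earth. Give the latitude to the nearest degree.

The great circle lies in the plane with unit normal n̂ = (p₁ × p₂)/|p₁ × p₂|.
Here n̂_z ≈ +0.408; the vertex latitude is φ_max = arccos|n̂_z| ≈ 65.9°.
Check via Clairaut: cos φ_max = |cos φ₁| · sin C = cos(28.0°)·sin(27.5°) ≈ 0.408, again giving ≈ 65.9°.

≈ 66°N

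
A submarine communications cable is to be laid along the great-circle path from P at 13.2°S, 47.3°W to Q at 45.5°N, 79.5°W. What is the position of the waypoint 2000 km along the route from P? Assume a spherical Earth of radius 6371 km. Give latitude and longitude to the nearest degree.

Write both endpoints as unit vectors p₁, p₂ with components (cos φ cos λ, cos φ sin λ, sin φ).
The central angle between the endpoints is δ = arccos(p₁·p₂) ≈ 1.143 rad (65.5°). The total great-circle distance is δ·R ≈ 1.143 × 6371 ≈ 7284 km, so the target fraction is f = 2000/7284 ≈ 0.275.
Interpolate at f ≈ 0.275 with slerp weights a = sin((1−f)δ)/sin δ ≈ 0.810, b = sin(fδ)/sin δ ≈ 0.339.
p = a·p₁ + b·p₂ ≈ (0.578, -0.814, 0.057); φ = arcsin(p_z) ≈ 3.26°, λ = atan2(p_y, p_x) ≈ -54.59°.

≈ 3°N, 55°W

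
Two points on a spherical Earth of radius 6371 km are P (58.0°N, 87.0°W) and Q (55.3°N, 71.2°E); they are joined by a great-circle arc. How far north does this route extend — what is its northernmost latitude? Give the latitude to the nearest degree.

The great circle lies in the plane with unit normal n̂ = (p₁ × p₂)/|p₁ × p₂|.
Here n̂_z ≈ +0.123; the vertex latitude is φ_max = arccos|n̂_z| ≈ 82.9°.

≈ 83°N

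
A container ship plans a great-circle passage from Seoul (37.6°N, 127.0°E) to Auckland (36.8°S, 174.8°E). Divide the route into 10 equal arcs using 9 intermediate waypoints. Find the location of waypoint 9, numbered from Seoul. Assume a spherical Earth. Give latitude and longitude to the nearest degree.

From cos δ = sin φ₁ sin φ₂ + cos φ₁ cos φ₂ cos Δλ, the central angle is δ ≈ 1.510 rad (86.5°).
Interpolate at f = 9/10 with slerp weights a = sin((1−f)δ)/sin δ ≈ 0.151, b = sin(fδ)/sin δ ≈ 0.979.
p = a·p₁ + b·p₂ ≈ (-0.853, 0.166, -0.495); φ = arcsin(p_z) ≈ -29.65°, λ = atan2(p_y, p_x) ≈ 168.96°.

≈ 30°S, 169°E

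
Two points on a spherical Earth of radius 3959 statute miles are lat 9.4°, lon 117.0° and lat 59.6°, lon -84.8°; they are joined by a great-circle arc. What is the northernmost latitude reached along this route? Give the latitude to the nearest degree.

The great circle lies in the plane with unit normal n̂ = (p₁ × p₂)/|p₁ × p₂|.
Here n̂_z ≈ +0.196; the vertex latitude is φ_max = arccos|n̂_z| ≈ 78.7°.
Check via Clairaut: cos φ_max = |cos φ₁| · sin C = cos(9.4°)·sin(11.5°) ≈ 0.196, again giving ≈ 78.7°.

≈ 79°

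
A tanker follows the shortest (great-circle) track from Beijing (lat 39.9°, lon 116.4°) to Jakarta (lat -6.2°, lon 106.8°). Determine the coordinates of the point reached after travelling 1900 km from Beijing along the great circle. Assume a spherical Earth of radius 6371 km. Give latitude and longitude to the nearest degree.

Write both endpoints as unit vectors p₁, p₂ with components (cos φ cos λ, cos φ sin λ, sin φ).
The central angle between the endpoints is δ = arccos(p₁·p₂) ≈ 0.819 rad (46.9°). The total great-circle distance is δ·R ≈ 0.819 × 6371 ≈ 5220 km, so the target fraction is f = 1900/5220 ≈ 0.364.
Interpolate at f ≈ 0.364 with slerp weights a = sin((1−f)δ)/sin δ ≈ 0.681, b = sin(fδ)/sin δ ≈ 0.402.
p = a·p₁ + b·p₂ ≈ (-0.348, 0.851, 0.394); φ = arcsin(p_z) ≈ 23.18°, λ = atan2(p_y, p_x) ≈ 112.24°.

≈ lat 23°, lon 112°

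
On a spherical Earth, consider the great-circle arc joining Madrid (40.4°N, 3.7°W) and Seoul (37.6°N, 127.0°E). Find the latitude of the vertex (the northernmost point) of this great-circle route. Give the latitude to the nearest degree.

The great circle lies in the plane with unit normal n̂ = (p₁ × p₂)/|p₁ × p₂|.
Here n̂_z ≈ +0.457; the vertex latitude is φ_max = arccos|n̂_z| ≈ 62.8°.
Check via Clairaut: cos φ_max = |cos φ₁| · sin C = cos(40.4°)·sin(36.9°) ≈ 0.457, again giving ≈ 62.8°.

≈ 63°N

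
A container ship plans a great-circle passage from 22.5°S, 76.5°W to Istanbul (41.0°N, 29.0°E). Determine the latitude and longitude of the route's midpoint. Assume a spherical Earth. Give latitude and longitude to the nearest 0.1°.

≈ 14.9°N, 31.3°W

Write both endpoints as unit vectors p₁, p₂ with components (cos φ cos λ, cos φ sin λ, sin φ).
The central angle between the endpoints is δ = arccos(p₁·p₂) ≈ 2.023 rad (115.9°).
Interpolate at f = 1/2 with slerp weights a = sin((1−f)δ)/sin δ ≈ 0.943, b = sin(fδ)/sin δ ≈ 0.943.
p = a·p₁ + b·p₂ ≈ (0.826, -0.502, 0.258); φ = arcsin(p_z) ≈ 14.93°, λ = atan2(p_y, p_x) ≈ -31.30°.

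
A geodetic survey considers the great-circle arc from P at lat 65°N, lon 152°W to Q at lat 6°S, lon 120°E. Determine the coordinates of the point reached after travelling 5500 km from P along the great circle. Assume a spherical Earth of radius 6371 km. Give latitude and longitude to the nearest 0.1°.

Convert each endpoint to a unit vector on the sphere (x = cos φ cos λ, y = cos φ sin λ, z = sin φ).
The central angle between the endpoints is δ = arccos(p₁·p₂) ≈ 1.651 rad (94.6°). The total great-circle distance is δ·R ≈ 1.651 × 6371 ≈ 10518 km, so the target fraction is f = 5500/10518 ≈ 0.523.
Interpolate at f ≈ 0.523 with slerp weights a = sin((1−f)δ)/sin δ ≈ 0.711, b = sin(fδ)/sin δ ≈ 0.762.
p = a·p₁ + b·p₂ ≈ (-0.644, 0.516, 0.565); φ = arcsin(p_z) ≈ 34.38°, λ = atan2(p_y, p_x) ≈ 141.34°.

≈ lat 34.4°N, lon 141.3°E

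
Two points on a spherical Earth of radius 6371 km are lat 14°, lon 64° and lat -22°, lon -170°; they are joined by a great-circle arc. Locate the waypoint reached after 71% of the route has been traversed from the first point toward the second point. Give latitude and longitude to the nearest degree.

Convert each endpoint to a unit vector on the sphere (x = cos φ cos λ, y = cos φ sin λ, z = sin φ).
The central angle between the endpoints is δ = arccos(p₁·p₂) ≈ 2.239 rad (128.3°).
Interpolate at f = 0.71 with slerp weights a = sin((1−f)δ)/sin δ ≈ 0.770, b = sin(fδ)/sin δ ≈ 1.274.
p = a·p₁ + b·p₂ ≈ (-0.835, 0.467, -0.291); φ = arcsin(p_z) ≈ -16.90°, λ = atan2(p_y, p_x) ≈ 150.81°.

≈ lat -17°, lon 151°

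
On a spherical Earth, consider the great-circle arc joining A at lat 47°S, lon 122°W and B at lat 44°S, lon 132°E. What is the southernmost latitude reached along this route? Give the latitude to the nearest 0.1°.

The great circle lies in the plane with unit normal n̂ = (p₁ × p₂)/|p₁ × p₂|.
Here n̂_z ≈ -0.508; the vertex latitude is φ_max = arccos|n̂_z| ≈ 59.5°.
Check via Clairaut: cos φ_max = |cos φ₁| · sin C = cos(47.0°)·sin(131.8°) ≈ 0.508, again giving ≈ 59.5°.

≈ 59.5°S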